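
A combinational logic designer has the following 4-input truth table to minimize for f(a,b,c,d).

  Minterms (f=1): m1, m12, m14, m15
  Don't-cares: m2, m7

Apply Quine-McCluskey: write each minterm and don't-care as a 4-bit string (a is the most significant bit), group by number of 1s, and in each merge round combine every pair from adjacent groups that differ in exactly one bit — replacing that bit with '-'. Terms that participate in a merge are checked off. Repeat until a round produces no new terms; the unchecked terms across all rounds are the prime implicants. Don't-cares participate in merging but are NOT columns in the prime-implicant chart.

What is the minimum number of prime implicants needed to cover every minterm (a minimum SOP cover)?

Round 0: 0001 0010 0111✓ 1100✓ 1110✓ 1111✓
Round 1: -111 11-0 111-
PIs = {-111, 0001, 0010, 11-0, 111-}
Coverage chart:
  m1: 0001 ←essential
  m12: 11-0 ←essential
  m14: 11-0,111-
  m15: -111,111-
Essential: 0001, 11-0
Petrick residual → -111
Min cover (3 terms): bcd + a'b'c'd + abd'

3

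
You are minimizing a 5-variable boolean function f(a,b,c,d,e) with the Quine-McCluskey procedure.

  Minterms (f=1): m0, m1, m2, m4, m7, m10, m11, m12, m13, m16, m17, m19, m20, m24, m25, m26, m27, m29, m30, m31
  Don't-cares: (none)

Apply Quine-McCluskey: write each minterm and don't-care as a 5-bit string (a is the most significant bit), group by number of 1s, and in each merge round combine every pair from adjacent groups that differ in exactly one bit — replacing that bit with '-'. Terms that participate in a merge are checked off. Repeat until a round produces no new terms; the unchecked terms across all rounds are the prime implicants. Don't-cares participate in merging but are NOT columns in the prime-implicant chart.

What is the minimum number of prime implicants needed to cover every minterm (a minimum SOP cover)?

[col 0] 00000*, 00001*, 00010*, 00100*, 00111, 01010*, 01011*, 01100*, 01101*, 10000*, 10001*, 10011*, 10100*, 11000*, 11001*, 11010*, 11011*, 11101*, 11110*, 11111*
[col 1] -0000*, -0001*, -0100*, -1010*, -1011*, -1101, 0-010, 0-100, 00-00*, 000-0, 0000-*, 0101-*, 0110-, 1-000*, 1-001*, 1-011*, 10-00*, 100-1*, 1000-*, 11-01*, 11-10*, 11-11*, 110-0*, 110-1*, 1100-*, 1101-*, 111-1*, 1111-*
[col 2] -0-00, -000-, -101-, 1-0-1, 1-00-, 11--1, 11-1-, 110--
Prime implicants: -0-00, -000-, -101-, -1101, 0-010, 0-100, 000-0, 00111, 0110-, 1-0-1, 1-00-, 11--1, 11-1-, 110--
PI chart (minterm → PIs covering it):
  0 | -0-00,-000-,000-0
  1 | -000-  (sole → essential)
  2 | 0-010,000-0
  4 | -0-00,0-100
  7 | 00111  (sole → essential)
  10 | -101-,0-010
  11 | -101-  (sole → essential)
  12 | 0-100,0110-
  13 | -1101,0110-
  16 | -0-00,-000-,1-00-
  17 | -000-,1-0-1,1-00-
  19 | 1-0-1  (sole → essential)
  20 | -0-00  (sole → essential)
  24 | 1-00-,110--
  25 | 1-0-1,1-00-,11--1,110--
  26 | -101-,11-1-,110--
  27 | -101-,1-0-1,11--1,11-1-,110--
  29 | -1101,11--1
  30 | 11-1-  (sole → essential)
  31 | 11--1,11-1-
Essential prime implicants: -0-00, -000-, -101-, 00111, 1-0-1, 11-1-
Petrick residual → -1101, 0-010, 0-100, 1-00-
Minimum SOP uses 10 PIs: b'd'e' + b'c'd' + bc'd + bcd'e + a'c'de' + a'cd'e' + a'b'cde + ac'e + ac'd' + abd

10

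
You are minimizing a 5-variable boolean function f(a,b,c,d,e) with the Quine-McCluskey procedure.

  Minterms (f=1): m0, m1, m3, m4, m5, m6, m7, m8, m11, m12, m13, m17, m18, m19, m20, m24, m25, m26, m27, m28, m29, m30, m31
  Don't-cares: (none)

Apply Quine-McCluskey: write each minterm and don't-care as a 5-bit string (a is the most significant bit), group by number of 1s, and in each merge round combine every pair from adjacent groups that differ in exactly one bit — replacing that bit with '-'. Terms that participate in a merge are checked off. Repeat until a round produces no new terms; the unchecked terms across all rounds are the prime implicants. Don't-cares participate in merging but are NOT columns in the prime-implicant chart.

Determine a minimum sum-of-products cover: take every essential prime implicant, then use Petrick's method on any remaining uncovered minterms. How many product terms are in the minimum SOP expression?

8

size-2^0 implicants → 00000(✓)  00001(✓)  00011(✓)  00100(✓)  00101(✓)  00110(✓)  00111(✓)  01000(✓)  01011(✓)  01100(✓)  01101(✓)  10001(✓)  10010(✓)  10011(✓)  10100(✓)  11000(✓)  11001(✓)  11010(✓)  11011(✓)  11100(✓)  11101(✓)  11110(✓)  11111(✓)
size-2^1 implicants → -0001(✓)  -0011(✓)  -0100(✓)  -1000(✓)  -1011(✓)  -1100(✓)  -1101(✓)  0-000(✓)  0-011(✓)  0-100(✓)  0-101(✓)  00-00(✓)  00-01(✓)  00-11(✓)  000-1(✓)  0000-(✓)  001-0(✓)  001-1(✓)  0010-(✓)  0011-(✓)  01-00(✓)  0110-(✓)  1-001(✓)  1-010(✓)  1-011(✓)  1-100(✓)  100-1(✓)  1001-(✓)  11-00(✓)  11-01(✓)  11-10(✓)  11-11(✓)  110-0(✓)  110-1(✓)  1100-(✓)  1101-(✓)  111-0(✓)  111-1(✓)  1110-(✓)  1111-(✓)
size-2^2 implicants → --011  --100  -00-1  -1-00  -110-  0--00  0-10-  00--1  00-0-  001--  1-0-1  1-01-  11--0(✓)  11--1(✓)  11-0-(✓)  11-1-(✓)  110--(✓)  111--(✓)
size-2^3 implicants → 11---
Unchecked terms (primes): --011, --100, -00-1, -1-00, -110-, 0--00, 0-10-, 00--1, 00-0-, 001--, 1-0-1, 1-01-, 11---
Minterm coverage:
  m0 ⊆ 0--00,00-0-
  m1 ⊆ -00-1,00--1,00-0-
  m3 ⊆ --011,-00-1,00--1
  m4 ⊆ --100,0--00,0-10-,00-0-,001--
  m5 ⊆ 0-10-,00--1,00-0-,001--
  m6 ⊆ 001-- [E]
  m7 ⊆ 00--1,001--
  m8 ⊆ -1-00,0--00
  m11 ⊆ --011 [E]
  m12 ⊆ --100,-1-00,-110-,0--00,0-10-
  m13 ⊆ -110-,0-10-
  m17 ⊆ -00-1,1-0-1
  m18 ⊆ 1-01- [E]
  m19 ⊆ --011,-00-1,1-0-1,1-01-
  m20 ⊆ --100 [E]
  m24 ⊆ -1-00,11---
  m25 ⊆ 1-0-1,11---
  m26 ⊆ 1-01-,11---
  m27 ⊆ --011,1-0-1,1-01-,11---
  m28 ⊆ --100,-1-00,-110-,11---
  m29 ⊆ -110-,11---
  m30 ⊆ 11--- [E]
  m31 ⊆ 11--- [E]
E = {--011, --100, 001--, 1-01-, 11---}
Petrick residual → -00-1, -110-, 0--00
Cover = c'de + cd'e' + b'c'e + bcd' + a'd'e' + a'b'c + ac'd + ab  |cover|=8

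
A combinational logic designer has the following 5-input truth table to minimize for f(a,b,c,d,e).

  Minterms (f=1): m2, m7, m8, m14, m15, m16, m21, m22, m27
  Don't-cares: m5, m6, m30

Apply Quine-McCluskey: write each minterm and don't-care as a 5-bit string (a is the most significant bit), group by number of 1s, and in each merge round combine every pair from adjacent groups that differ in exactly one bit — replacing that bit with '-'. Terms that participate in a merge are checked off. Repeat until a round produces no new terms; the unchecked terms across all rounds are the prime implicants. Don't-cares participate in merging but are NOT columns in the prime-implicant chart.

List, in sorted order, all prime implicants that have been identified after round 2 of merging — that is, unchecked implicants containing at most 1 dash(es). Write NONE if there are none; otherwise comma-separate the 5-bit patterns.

Round 0: 00010✓ 00101✓ 00110✓ 00111✓ 01000 01110✓ 01111✓ 10000 10101✓ 10110✓ 11011 11110✓
Round 1: -0101 -0110✓ -1110✓ 0-110✓ 0-111✓ 00-10 001-1 0011-✓ 0111-✓ 1-110✓
Round 2: --110 0-11-
PIs = {--110, -0101, 0-11-, 00-10, 001-1, 01000, 10000, 11011}

-0101, 00-10, 001-1, 01000, 10000, 11011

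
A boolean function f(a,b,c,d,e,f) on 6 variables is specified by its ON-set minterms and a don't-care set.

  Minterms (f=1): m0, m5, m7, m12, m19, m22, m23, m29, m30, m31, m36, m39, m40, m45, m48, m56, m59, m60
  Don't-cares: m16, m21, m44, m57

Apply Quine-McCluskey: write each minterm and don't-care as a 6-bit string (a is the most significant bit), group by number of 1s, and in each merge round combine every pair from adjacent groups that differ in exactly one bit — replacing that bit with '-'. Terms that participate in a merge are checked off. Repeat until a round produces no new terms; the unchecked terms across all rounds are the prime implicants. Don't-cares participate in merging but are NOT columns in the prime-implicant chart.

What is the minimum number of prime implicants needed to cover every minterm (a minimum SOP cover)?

12

Round 0: 000000✓ 000101✓ 000111✓ 001100✓ 010000✓ 010011✓ 010101✓ 010110✓ 010111✓ 011101✓ 011110✓ 011111✓ 100100✓ 100111✓ 101000✓ 101100✓ 101101✓ 110000✓ 111000✓ 111001✓ 111011✓ 111100✓
Round 1: -00111 -01100 -10000 0-0000 0-0101✓ 0-0111✓ 0001-1✓ 01-101✓ 01-110✓ 01-111✓ 010-11 0101-1✓ 01011-✓ 0111-1✓ 01111-✓ 1-1000✓ 1-1100✓ 10-100 101-00✓ 10110- 11-000 111-00✓ 1110-1 11100-
Round 2: 0-01-1 01-1-1 01-11- 1-1-00
PIs = {-00111, -01100, -10000, 0-0000, 0-01-1, 01-1-1, 01-11-, 010-11, 1-1-00, 10-100, 10110-, 11-000, 1110-1, 11100-}
Coverage chart:
  m0: 0-0000 ←essential
  m5: 0-01-1 ←essential
  m7: -00111,0-01-1
  m12: -01100 ←essential
  m19: 010-11 ←essential
  m22: 01-11- ←essential
  m23: 0-01-1,01-1-1,01-11-,010-11
  m29: 01-1-1 ←essential
  m30: 01-11- ←essential
  m31: 01-1-1,01-11-
  m36: 10-100 ←essential
  m39: -00111 ←essential
  m40: 1-1-00 ←essential
  m45: 10110- ←essential
  m48: -10000,11-000
  m56: 1-1-00,11-000,11100-
  m59: 1110-1 ←essential
  m60: 1-1-00 ←essential
Essential: -00111, -01100, 0-0000, 0-01-1, 01-1-1, 01-11-, 010-11, 1-1-00, 10-100, 10110-, 1110-1
Petrick residual → -10000
Min cover (12 terms): b'c'def + b'cde'f' + bc'd'e'f' + a'c'd'e'f' + a'c'df + a'bdf + a'bde + a'bc'ef + ace'f' + ab'de'f' + ab'cde' + abcd'f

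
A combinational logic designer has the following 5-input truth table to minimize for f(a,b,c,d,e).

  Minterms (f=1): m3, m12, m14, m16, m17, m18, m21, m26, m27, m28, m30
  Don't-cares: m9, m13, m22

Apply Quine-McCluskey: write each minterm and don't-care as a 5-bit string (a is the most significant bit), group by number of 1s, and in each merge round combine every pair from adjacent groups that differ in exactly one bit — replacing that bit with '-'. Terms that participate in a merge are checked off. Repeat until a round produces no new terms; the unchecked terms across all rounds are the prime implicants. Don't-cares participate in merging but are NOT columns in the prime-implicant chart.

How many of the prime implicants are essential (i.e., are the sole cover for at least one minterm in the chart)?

size-2^0 implicants → 00011  01001(✓)  01100(✓)  01101(✓)  01110(✓)  10000(✓)  10001(✓)  10010(✓)  10101(✓)  10110(✓)  11010(✓)  11011(✓)  11100(✓)  11110(✓)
size-2^1 implicants → -1100(✓)  -1110(✓)  01-01  011-0(✓)  0110-  1-010(✓)  1-110(✓)  10-01  10-10(✓)  100-0  1000-  11-10(✓)  1101-  111-0(✓)
size-2^2 implicants → -11-0  1--10
Unchecked terms (primes): -11-0, 00011, 01-01, 0110-, 1--10, 10-01, 100-0, 1000-, 1101-
Minterm coverage:
  m3 ⊆ 00011 [E]
  m12 ⊆ -11-0,0110-
  m14 ⊆ -11-0 [E]
  m16 ⊆ 100-0,1000-
  m17 ⊆ 10-01,1000-
  m18 ⊆ 1--10,100-0
  m21 ⊆ 10-01 [E]
  m26 ⊆ 1--10,1101-
  m27 ⊆ 1101- [E]
  m28 ⊆ -11-0 [E]
  m30 ⊆ -11-0,1--10
E = {-11-0, 00011, 10-01, 1101-}

4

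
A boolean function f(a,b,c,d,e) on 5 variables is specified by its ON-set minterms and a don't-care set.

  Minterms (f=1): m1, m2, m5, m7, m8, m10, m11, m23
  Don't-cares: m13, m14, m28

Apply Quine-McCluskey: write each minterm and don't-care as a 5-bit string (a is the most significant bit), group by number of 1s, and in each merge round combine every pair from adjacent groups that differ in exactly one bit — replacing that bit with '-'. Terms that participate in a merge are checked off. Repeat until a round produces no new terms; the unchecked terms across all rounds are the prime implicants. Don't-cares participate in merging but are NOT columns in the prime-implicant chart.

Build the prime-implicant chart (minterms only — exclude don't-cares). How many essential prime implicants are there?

[col 0] 00001*, 00010*, 00101*, 00111*, 01000*, 01010*, 01011*, 01101*, 01110*, 10111*, 11100
[col 1] -0111, 0-010, 0-101, 00-01, 001-1, 01-10, 010-0, 0101-
Prime implicants: -0111, 0-010, 0-101, 00-01, 001-1, 01-10, 010-0, 0101-, 11100
PI chart (minterm → PIs covering it):
  1 | 00-01  (sole → essential)
  2 | 0-010  (sole → essential)
  5 | 0-101,00-01,001-1
  7 | -0111,001-1
  8 | 010-0  (sole → essential)
  10 | 0-010,01-10,010-0,0101-
  11 | 0101-  (sole → essential)
  23 | -0111  (sole → essential)
Essential prime implicants: -0111, 0-010, 00-01, 010-0, 0101-

5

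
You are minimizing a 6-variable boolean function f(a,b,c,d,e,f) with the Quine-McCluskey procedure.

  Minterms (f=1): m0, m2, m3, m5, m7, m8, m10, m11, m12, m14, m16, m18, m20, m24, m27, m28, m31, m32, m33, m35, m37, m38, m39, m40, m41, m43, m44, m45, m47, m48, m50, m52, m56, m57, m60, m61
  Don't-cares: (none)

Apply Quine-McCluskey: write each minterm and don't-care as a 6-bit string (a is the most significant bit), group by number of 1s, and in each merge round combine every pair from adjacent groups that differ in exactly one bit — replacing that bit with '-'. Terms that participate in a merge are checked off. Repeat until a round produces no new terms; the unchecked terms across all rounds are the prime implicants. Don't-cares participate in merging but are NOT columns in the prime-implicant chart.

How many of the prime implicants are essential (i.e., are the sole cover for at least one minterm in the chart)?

8

size-2^0 implicants → 000000(✓)  000010(✓)  000011(✓)  000101(✓)  000111(✓)  001000(✓)  001010(✓)  001011(✓)  001100(✓)  001110(✓)  010000(✓)  010010(✓)  010100(✓)  011000(✓)  011011(✓)  011100(✓)  011111(✓)  100000(✓)  100001(✓)  100011(✓)  100101(✓)  100110(✓)  100111(✓)  101000(✓)  101001(✓)  101011(✓)  101100(✓)  101101(✓)  101111(✓)  110000(✓)  110010(✓)  110100(✓)  111000(✓)  111001(✓)  111100(✓)  111101(✓)
size-2^1 implicants → -00000(✓)  -00011(✓)  -00101(✓)  -00111(✓)  -01000(✓)  -01011(✓)  -01100(✓)  -10000(✓)  -10010(✓)  -10100(✓)  -11000(✓)  -11100(✓)  0-0000(✓)  0-0010(✓)  0-1000(✓)  0-1011  0-1100(✓)  00-000(✓)  00-010(✓)  00-011(✓)  000-11(✓)  0000-0(✓)  00001-(✓)  0001-1(✓)  001-00(✓)  001-10(✓)  0010-0(✓)  00101-(✓)  0011-0(✓)  01-000(✓)  01-100(✓)  010-00(✓)  0100-0(✓)  011-00(✓)  011-11  1-0000(✓)  1-1000(✓)  1-1001(✓)  1-1100(✓)  1-1101(✓)  10-000(✓)  10-001(✓)  10-011(✓)  10-101(✓)  10-111(✓)  100-01(✓)  100-11(✓)  1000-1(✓)  10000-(✓)  1001-1(✓)  10011-  101-00(✓)  101-01(✓)  101-11(✓)  1010-1(✓)  10100-(✓)  1011-1(✓)  10110-(✓)  11-000(✓)  11-100(✓)  110-00(✓)  1100-0(✓)  111-00(✓)  111-01(✓)  11100-(✓)  11110-(✓)
size-2^2 implicants → --0000(✓)  --1000(✓)  --1100(✓)  -0-000(✓)  -0-011  -00-11  -001-1  -01-00(✓)  -1-000(✓)  -1-100(✓)  -10-00(✓)  -100-0  -11-00(✓)  0--000(✓)  0-00-0  0-1-00(✓)  00-0-0  00-01-  001--0  01--00(✓)  1--000(✓)  1-1-00(✓)  1-1-01(✓)  1-100-(✓)  1-110-(✓)  10--01(✓)  10--11(✓)  10-0-1(✓)  10-00-  10-1-1(✓)  100--1(✓)  101--1(✓)  101-0-(✓)  11--00(✓)  111-0-(✓)
size-2^3 implicants → ---000  --1-00  -1--00  1-1-0-  10---1
Unchecked terms (primes): ---000, --1-00, -0-011, -00-11, -001-1, -1--00, -100-0, 0-00-0, 0-1011, 00-0-0, 00-01-, 001--0, 011-11, 1-1-0-, 10---1, 10-00-, 10011-
Minterm coverage:
  m0 ⊆ ---000,0-00-0,00-0-0
  m2 ⊆ 0-00-0,00-0-0,00-01-
  m3 ⊆ -0-011,-00-11,00-01-
  m5 ⊆ -001-1 [E]
  m7 ⊆ -00-11,-001-1
  m8 ⊆ ---000,--1-00,00-0-0,001--0
  m10 ⊆ 00-0-0,00-01-,001--0
  m11 ⊆ -0-011,0-1011,00-01-
  m12 ⊆ --1-00,001--0
  m14 ⊆ 001--0 [E]
  m16 ⊆ ---000,-1--00,-100-0,0-00-0
  m18 ⊆ -100-0,0-00-0
  m20 ⊆ -1--00 [E]
  m24 ⊆ ---000,--1-00,-1--00
  m27 ⊆ 0-1011,011-11
  m28 ⊆ --1-00,-1--00
  m31 ⊆ 011-11 [E]
  m32 ⊆ ---000,10-00-
  m33 ⊆ 10---1,10-00-
  m35 ⊆ -0-011,-00-11,10---1
  m37 ⊆ -001-1,10---1
  m38 ⊆ 10011- [E]
  m39 ⊆ -00-11,-001-1,10---1,10011-
  m40 ⊆ ---000,--1-00,1-1-0-,10-00-
  m41 ⊆ 1-1-0-,10---1,10-00-
  m43 ⊆ -0-011,10---1
  m44 ⊆ --1-00,1-1-0-
  m45 ⊆ 1-1-0-,10---1
  m47 ⊆ 10---1 [E]
  m48 ⊆ ---000,-1--00,-100-0
  m50 ⊆ -100-0 [E]
  m52 ⊆ -1--00 [E]
  m56 ⊆ ---000,--1-00,-1--00,1-1-0-
  m57 ⊆ 1-1-0- [E]
  m60 ⊆ --1-00,-1--00,1-1-0-
  m61 ⊆ 1-1-0- [E]
E = {-001-1, -1--00, -100-0, 001--0, 011-11, 1-1-0-, 10---1, 10011-}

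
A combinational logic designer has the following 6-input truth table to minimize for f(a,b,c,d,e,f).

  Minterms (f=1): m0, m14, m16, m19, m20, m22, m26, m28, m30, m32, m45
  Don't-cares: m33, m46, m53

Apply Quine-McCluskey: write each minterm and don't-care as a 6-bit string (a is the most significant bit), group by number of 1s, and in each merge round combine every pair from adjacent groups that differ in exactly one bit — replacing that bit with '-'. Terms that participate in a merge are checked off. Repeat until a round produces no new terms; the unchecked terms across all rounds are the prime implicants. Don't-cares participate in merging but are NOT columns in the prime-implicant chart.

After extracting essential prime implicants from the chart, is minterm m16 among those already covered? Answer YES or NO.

NO

size-2^0 implicants → 000000(✓)  001110(✓)  010000(✓)  010011  010100(✓)  010110(✓)  011010(✓)  011100(✓)  011110(✓)  100000(✓)  100001(✓)  101101  101110(✓)  110101
size-2^1 implicants → -00000  -01110  0-0000  0-1110  01-100(✓)  01-110(✓)  010-00  0101-0(✓)  011-10  0111-0(✓)  10000-
size-2^2 implicants → 01-1-0
Unchecked terms (primes): -00000, -01110, 0-0000, 0-1110, 01-1-0, 010-00, 010011, 011-10, 10000-, 101101, 110101
Minterm coverage:
  m0 ⊆ -00000,0-0000
  m14 ⊆ -01110,0-1110
  m16 ⊆ 0-0000,010-00
  m19 ⊆ 010011 [E]
  m20 ⊆ 01-1-0,010-00
  m22 ⊆ 01-1-0 [E]
  m26 ⊆ 011-10 [E]
  m28 ⊆ 01-1-0 [E]
  m30 ⊆ 0-1110,01-1-0,011-10
  m32 ⊆ -00000,10000-
  m45 ⊆ 101101 [E]
E = {01-1-0, 010011, 011-10, 101101}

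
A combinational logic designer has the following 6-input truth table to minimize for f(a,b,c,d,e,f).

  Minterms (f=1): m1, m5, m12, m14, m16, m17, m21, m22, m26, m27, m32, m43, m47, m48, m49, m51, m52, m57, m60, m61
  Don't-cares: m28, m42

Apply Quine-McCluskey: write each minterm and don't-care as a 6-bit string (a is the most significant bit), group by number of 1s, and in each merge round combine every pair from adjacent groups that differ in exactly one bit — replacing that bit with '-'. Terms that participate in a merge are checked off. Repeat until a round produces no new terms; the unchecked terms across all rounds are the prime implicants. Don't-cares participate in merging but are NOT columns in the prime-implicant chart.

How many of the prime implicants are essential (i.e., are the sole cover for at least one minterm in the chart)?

size-2^0 implicants → 000001(✓)  000101(✓)  001100(✓)  001110(✓)  010000(✓)  010001(✓)  010101(✓)  010110  011010(✓)  011011(✓)  011100(✓)  100000(✓)  101010(✓)  101011(✓)  101111(✓)  110000(✓)  110001(✓)  110011(✓)  110100(✓)  111001(✓)  111100(✓)  111101(✓)
size-2^1 implicants → -10000(✓)  -10001(✓)  -11100  0-0001(✓)  0-0101(✓)  0-1100  000-01(✓)  0011-0  010-01(✓)  01000-(✓)  01101-  1-0000  101-11  10101-  11-001  11-100  110-00  1100-1  11000-(✓)  111-01  11110-
size-2^2 implicants → -1000-  0-0-01
Unchecked terms (primes): -1000-, -11100, 0-0-01, 0-1100, 0011-0, 010110, 01101-, 1-0000, 101-11, 10101-, 11-001, 11-100, 110-00, 1100-1, 111-01, 11110-
Minterm coverage:
  m1 ⊆ 0-0-01 [E]
  m5 ⊆ 0-0-01 [E]
  m12 ⊆ 0-1100,0011-0
  m14 ⊆ 0011-0 [E]
  m16 ⊆ -1000- [E]
  m17 ⊆ -1000-,0-0-01
  m21 ⊆ 0-0-01 [E]
  m22 ⊆ 010110 [E]
  m26 ⊆ 01101- [E]
  m27 ⊆ 01101- [E]
  m32 ⊆ 1-0000 [E]
  m43 ⊆ 101-11,10101-
  m47 ⊆ 101-11 [E]
  m48 ⊆ -1000-,1-0000,110-00
  m49 ⊆ -1000-,11-001,1100-1
  m51 ⊆ 1100-1 [E]
  m52 ⊆ 11-100,110-00
  m57 ⊆ 11-001,111-01
  m60 ⊆ -11100,11-100,11110-
  m61 ⊆ 111-01,11110-
E = {-1000-, 0-0-01, 0011-0, 010110, 01101-, 1-0000, 101-11, 1100-1}

8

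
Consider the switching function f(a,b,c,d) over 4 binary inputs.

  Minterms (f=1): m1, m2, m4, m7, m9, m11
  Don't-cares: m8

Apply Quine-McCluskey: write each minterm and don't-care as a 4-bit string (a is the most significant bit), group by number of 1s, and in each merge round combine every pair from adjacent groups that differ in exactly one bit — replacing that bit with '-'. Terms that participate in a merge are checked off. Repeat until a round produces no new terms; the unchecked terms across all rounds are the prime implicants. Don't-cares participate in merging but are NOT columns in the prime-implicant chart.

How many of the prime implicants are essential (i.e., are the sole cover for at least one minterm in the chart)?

5

size-2^0 implicants → 0001(✓)  0010  0100  0111  1000(✓)  1001(✓)  1011(✓)
size-2^1 implicants → -001  10-1  100-
Unchecked terms (primes): -001, 0010, 0100, 0111, 10-1, 100-
Minterm coverage:
  m1 ⊆ -001 [E]
  m2 ⊆ 0010 [E]
  m4 ⊆ 0100 [E]
  m7 ⊆ 0111 [E]
  m9 ⊆ -001,10-1,100-
  m11 ⊆ 10-1 [E]
E = {-001, 0010, 0100, 0111, 10-1}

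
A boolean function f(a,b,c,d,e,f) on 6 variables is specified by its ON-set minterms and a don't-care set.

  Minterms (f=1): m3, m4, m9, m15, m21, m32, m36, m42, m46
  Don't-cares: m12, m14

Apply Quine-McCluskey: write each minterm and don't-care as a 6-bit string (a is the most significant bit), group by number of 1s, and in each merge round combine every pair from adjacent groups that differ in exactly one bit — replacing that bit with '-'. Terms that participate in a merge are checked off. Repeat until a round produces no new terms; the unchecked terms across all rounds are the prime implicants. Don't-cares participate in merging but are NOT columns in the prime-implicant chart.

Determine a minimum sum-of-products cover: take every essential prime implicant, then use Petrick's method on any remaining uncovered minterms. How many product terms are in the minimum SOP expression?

7

size-2^0 implicants → 000011  000100(✓)  001001  001100(✓)  001110(✓)  001111(✓)  010101  100000(✓)  100100(✓)  101010(✓)  101110(✓)
size-2^1 implicants → -00100  -01110  00-100  0011-0  00111-  100-00  101-10
Unchecked terms (primes): -00100, -01110, 00-100, 000011, 001001, 0011-0, 00111-, 010101, 100-00, 101-10
Minterm coverage:
  m3 ⊆ 000011 [E]
  m4 ⊆ -00100,00-100
  m9 ⊆ 001001 [E]
  m15 ⊆ 00111- [E]
  m21 ⊆ 010101 [E]
  m32 ⊆ 100-00 [E]
  m36 ⊆ -00100,100-00
  m42 ⊆ 101-10 [E]
  m46 ⊆ -01110,101-10
E = {000011, 001001, 00111-, 010101, 100-00, 101-10}
Petrick residual → -00100
Cover = b'c'de'f' + a'b'c'd'ef + a'b'cd'e'f + a'b'cde + a'bc'de'f + ab'c'e'f' + ab'cef'  |cover|=7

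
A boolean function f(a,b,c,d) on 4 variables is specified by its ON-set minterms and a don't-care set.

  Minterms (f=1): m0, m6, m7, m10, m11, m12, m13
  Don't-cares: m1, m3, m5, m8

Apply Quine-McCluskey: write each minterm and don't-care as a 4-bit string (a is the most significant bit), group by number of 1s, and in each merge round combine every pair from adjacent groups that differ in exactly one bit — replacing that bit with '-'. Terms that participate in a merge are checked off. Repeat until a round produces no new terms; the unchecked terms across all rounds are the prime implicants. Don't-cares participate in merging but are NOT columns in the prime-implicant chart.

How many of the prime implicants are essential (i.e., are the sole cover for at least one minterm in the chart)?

Round 0: 0000✓ 0001✓ 0011✓ 0101✓ 0110✓ 0111✓ 1000✓ 1010✓ 1011✓ 1100✓ 1101✓
Round 1: -000 -011 -101 0-01✓ 0-11✓ 00-1✓ 000- 01-1✓ 011- 1-00 10-0 101- 110-
Round 2: 0--1
PIs = {-000, -011, -101, 0--1, 000-, 011-, 1-00, 10-0, 101-, 110-}
Coverage chart:
  m0: -000,000-
  m6: 011- ←essential
  m7: 0--1,011-
  m10: 10-0,101-
  m11: -011,101-
  m12: 1-00,110-
  m13: -101,110-
Essential: 011-

1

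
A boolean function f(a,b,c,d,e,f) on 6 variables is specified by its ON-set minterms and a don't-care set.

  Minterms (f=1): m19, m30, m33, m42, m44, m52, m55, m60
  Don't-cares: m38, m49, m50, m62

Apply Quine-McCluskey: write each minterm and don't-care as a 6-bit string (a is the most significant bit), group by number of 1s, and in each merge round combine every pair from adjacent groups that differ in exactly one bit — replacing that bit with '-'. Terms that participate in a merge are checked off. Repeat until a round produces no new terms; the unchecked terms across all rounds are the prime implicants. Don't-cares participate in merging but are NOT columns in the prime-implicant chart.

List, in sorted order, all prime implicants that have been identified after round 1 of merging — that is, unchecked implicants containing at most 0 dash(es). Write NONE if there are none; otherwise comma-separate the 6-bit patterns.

010011, 100110, 101010, 110010, 110111

[col 0] 010011, 011110*, 100001*, 100110, 101010, 101100*, 110001*, 110010, 110100*, 110111, 111100*, 111110*
[col 1] -11110, 1-0001, 1-1100, 11-100, 1111-0
Prime implicants: -11110, 010011, 1-0001, 1-1100, 100110, 101010, 11-100, 110010, 110111, 1111-0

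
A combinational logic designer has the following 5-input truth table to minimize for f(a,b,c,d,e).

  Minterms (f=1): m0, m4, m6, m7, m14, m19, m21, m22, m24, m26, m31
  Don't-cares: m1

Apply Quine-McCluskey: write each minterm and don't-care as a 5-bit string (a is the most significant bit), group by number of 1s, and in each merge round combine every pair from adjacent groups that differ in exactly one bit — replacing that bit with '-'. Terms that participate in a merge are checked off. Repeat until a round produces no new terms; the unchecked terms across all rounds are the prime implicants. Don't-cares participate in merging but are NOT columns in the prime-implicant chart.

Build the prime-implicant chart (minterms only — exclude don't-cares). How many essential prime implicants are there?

Round 0: 00000✓ 00001✓ 00100✓ 00110✓ 00111✓ 01110✓ 10011 10101 10110✓ 11000✓ 11010✓ 11111
Round 1: -0110 0-110 00-00 0000- 001-0 0011- 110-0
PIs = {-0110, 0-110, 00-00, 0000-, 001-0, 0011-, 10011, 10101, 110-0, 11111}
Coverage chart:
  m0: 00-00,0000-
  m4: 00-00,001-0
  m6: -0110,0-110,001-0,0011-
  m7: 0011- ←essential
  m14: 0-110 ←essential
  m19: 10011 ←essential
  m21: 10101 ←essential
  m22: -0110 ←essential
  m24: 110-0 ←essential
  m26: 110-0 ←essential
  m31: 11111 ←essential
Essential: -0110, 0-110, 0011-, 10011, 10101, 110-0, 11111

7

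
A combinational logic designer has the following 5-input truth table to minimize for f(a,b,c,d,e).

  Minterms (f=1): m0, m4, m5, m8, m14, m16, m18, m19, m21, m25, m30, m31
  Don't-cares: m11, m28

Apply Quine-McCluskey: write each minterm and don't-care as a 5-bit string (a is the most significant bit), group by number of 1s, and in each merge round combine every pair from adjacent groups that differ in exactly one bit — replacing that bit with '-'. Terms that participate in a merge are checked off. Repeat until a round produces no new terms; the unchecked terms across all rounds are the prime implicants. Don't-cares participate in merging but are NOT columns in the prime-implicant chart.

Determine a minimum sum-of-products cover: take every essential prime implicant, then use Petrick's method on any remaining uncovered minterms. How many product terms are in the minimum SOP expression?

Round 0: 00000✓ 00100✓ 00101✓ 01000✓ 01011 01110✓ 10000✓ 10010✓ 10011✓ 10101✓ 11001 11100✓ 11110✓ 11111✓
Round 1: -0000 -0101 -1110 0-000 00-00 0010- 100-0 1001- 111-0 1111-
PIs = {-0000, -0101, -1110, 0-000, 00-00, 0010-, 01011, 100-0, 1001-, 11001, 111-0, 1111-}
Coverage chart:
  m0: -0000,0-000,00-00
  m4: 00-00,0010-
  m5: -0101,0010-
  m8: 0-000 ←essential
  m14: -1110 ←essential
  m16: -0000,100-0
  m18: 100-0,1001-
  m19: 1001- ←essential
  m21: -0101 ←essential
  m25: 11001 ←essential
  m30: -1110,111-0,1111-
  m31: 1111- ←essential
Essential: -0101, -1110, 0-000, 1001-, 11001, 1111-
Petrick residual → -0000, 00-00
Min cover (8 terms): b'c'd'e' + b'cd'e + bcde' + a'c'd'e' + a'b'd'e' + ab'c'd + abc'd'e + abcd

8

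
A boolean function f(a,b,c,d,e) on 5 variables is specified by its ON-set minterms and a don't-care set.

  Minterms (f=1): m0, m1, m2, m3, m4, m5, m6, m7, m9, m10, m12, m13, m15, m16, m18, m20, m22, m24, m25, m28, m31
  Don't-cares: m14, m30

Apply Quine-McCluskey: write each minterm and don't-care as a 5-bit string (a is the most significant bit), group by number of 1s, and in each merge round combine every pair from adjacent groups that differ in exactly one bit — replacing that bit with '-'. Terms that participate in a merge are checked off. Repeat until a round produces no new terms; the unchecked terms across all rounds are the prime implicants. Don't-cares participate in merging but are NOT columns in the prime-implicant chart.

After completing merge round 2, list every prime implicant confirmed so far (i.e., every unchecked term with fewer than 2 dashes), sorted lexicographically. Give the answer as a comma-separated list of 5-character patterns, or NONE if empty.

[col 0] 00000*, 00001*, 00010*, 00011*, 00100*, 00101*, 00110*, 00111*, 01001*, 01010*, 01100*, 01101*, 01110*, 01111*, 10000*, 10010*, 10100*, 10110*, 11000*, 11001*, 11100*, 11110*, 11111*
[col 1] -0000*, -0010*, -0100*, -0110*, -1001, -1100*, -1110*, -1111*, 0-001*, 0-010*, 0-100*, 0-101*, 0-110*, 0-111*, 00-00*, 00-01*, 00-10*, 00-11*, 000-0*, 000-1*, 0000-*, 0001-*, 001-0*, 001-1*, 0010-*, 0011-*, 01-01*, 01-10*, 011-0*, 011-1*, 0110-*, 0111-*, 1-000*, 1-100*, 1-110*, 10-00*, 10-10*, 100-0*, 101-0*, 11-00*, 1100-, 111-0*, 1111-*
[col 2] --100*, --110*, -0-00*, -0-10*, -00-0*, -01-0*, -11-0*, -111-, 0--01, 0--10, 0-1-0*, 0-1-1*, 0-10-*, 0-11-*, 00--0*, 00--1*, 00-0-*, 00-1-*, 000--*, 001--*, 011--*, 1--00, 1-1-0*, 10--0*
[col 3] --1-0, -0--0, 0-1--, 00---
Prime implicants: --1-0, -0--0, -1001, -111-, 0--01, 0--10, 0-1--, 00---, 1--00, 1100-

-1001, 1100-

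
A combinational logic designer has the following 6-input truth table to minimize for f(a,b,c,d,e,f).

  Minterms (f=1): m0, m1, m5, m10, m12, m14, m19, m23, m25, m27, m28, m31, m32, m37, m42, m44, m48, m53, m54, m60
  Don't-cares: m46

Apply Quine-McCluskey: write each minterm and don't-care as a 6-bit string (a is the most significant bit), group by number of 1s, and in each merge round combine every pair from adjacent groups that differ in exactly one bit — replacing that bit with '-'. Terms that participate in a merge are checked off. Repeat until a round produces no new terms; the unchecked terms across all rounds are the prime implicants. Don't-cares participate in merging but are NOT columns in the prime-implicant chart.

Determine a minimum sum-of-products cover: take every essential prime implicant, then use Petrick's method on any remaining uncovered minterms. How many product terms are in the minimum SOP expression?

[col 0] 000000*, 000001*, 000101*, 001010*, 001100*, 001110*, 010011*, 010111*, 011001*, 011011*, 011100*, 011111*, 100000*, 100101*, 101010*, 101100*, 101110*, 110000*, 110101*, 110110, 111100*
[col 1] -00000, -00101, -01010*, -01100*, -01110*, -11100*, 0-1100*, 000-01, 00000-, 001-10*, 0011-0*, 01-011*, 01-111*, 010-11*, 011-11*, 0110-1, 1-0000, 1-0101, 1-1100*, 101-10*, 1011-0*
[col 2] --1100, -01-10, -011-0, 01--11
Prime implicants: --1100, -00000, -00101, -01-10, -011-0, 000-01, 00000-, 01--11, 0110-1, 1-0000, 1-0101, 110110
PI chart (minterm → PIs covering it):
  0 | -00000,00000-
  1 | 000-01,00000-
  5 | -00101,000-01
  10 | -01-10  (sole → essential)
  12 | --1100,-011-0
  14 | -01-10,-011-0
  19 | 01--11  (sole → essential)
  23 | 01--11  (sole → essential)
  25 | 0110-1  (sole → essential)
  27 | 01--11,0110-1
  28 | --1100  (sole → essential)
  31 | 01--11  (sole → essential)
  32 | -00000,1-0000
  37 | -00101,1-0101
  42 | -01-10  (sole → essential)
  44 | --1100,-011-0
  48 | 1-0000  (sole → essential)
  53 | 1-0101  (sole → essential)
  54 | 110110  (sole → essential)
  60 | --1100  (sole → essential)
Essential prime implicants: --1100, -01-10, 01--11, 0110-1, 1-0000, 1-0101, 110110
Petrick residual → -00000, 000-01
Minimum SOP uses 9 PIs: cde'f' + b'c'd'e'f' + b'cef' + a'b'c'e'f + a'bef + a'bcd'f + ac'd'e'f' + ac'de'f + abc'def'

9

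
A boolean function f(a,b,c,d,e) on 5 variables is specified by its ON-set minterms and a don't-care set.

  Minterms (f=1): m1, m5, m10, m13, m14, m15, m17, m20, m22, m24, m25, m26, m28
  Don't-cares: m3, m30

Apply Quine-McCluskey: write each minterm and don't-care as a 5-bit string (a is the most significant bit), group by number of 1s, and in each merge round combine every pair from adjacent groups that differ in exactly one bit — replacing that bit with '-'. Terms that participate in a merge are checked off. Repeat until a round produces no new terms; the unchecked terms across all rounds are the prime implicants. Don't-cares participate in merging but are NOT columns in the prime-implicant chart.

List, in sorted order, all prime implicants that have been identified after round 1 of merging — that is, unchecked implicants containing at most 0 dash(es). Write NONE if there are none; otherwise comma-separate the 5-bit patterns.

Round 0: 00001✓ 00011✓ 00101✓ 01010✓ 01101✓ 01110✓ 01111✓ 10001✓ 10100✓ 10110✓ 11000✓ 11001✓ 11010✓ 11100✓ 11110✓
Round 1: -0001 -1010✓ -1110✓ 0-101 00-01 000-1 01-10✓ 011-1 0111- 1-001 1-100✓ 1-110✓ 101-0✓ 11-00✓ 11-10✓ 110-0✓ 1100- 111-0✓
Round 2: -1-10 1-1-0 11--0
PIs = {-0001, -1-10, 0-101, 00-01, 000-1, 011-1, 0111-, 1-001, 1-1-0, 11--0, 1100-}

NONE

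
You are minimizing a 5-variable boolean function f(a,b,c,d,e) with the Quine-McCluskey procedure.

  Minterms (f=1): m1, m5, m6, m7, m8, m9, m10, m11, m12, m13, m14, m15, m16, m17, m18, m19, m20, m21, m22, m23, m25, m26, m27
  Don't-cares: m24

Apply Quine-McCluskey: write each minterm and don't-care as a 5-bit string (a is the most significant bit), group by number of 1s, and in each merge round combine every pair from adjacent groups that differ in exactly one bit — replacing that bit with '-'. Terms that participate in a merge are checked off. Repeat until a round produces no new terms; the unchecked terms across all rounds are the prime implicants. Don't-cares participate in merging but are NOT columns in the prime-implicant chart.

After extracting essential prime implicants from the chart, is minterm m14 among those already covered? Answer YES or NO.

YES

size-2^0 implicants → 00001(✓)  00101(✓)  00110(✓)  00111(✓)  01000(✓)  01001(✓)  01010(✓)  01011(✓)  01100(✓)  01101(✓)  01110(✓)  01111(✓)  10000(✓)  10001(✓)  10010(✓)  10011(✓)  10100(✓)  10101(✓)  10110(✓)  10111(✓)  11000(✓)  11001(✓)  11010(✓)  11011(✓)
size-2^1 implicants → -0001(✓)  -0101(✓)  -0110(✓)  -0111(✓)  -1000(✓)  -1001(✓)  -1010(✓)  -1011(✓)  0-001(✓)  0-101(✓)  0-110(✓)  0-111(✓)  00-01(✓)  001-1(✓)  0011-(✓)  01-00(✓)  01-01(✓)  01-10(✓)  01-11(✓)  010-0(✓)  010-1(✓)  0100-(✓)  0101-(✓)  011-0(✓)  011-1(✓)  0110-(✓)  0111-(✓)  1-000(✓)  1-001(✓)  1-010(✓)  1-011(✓)  10-00(✓)  10-01(✓)  10-10(✓)  10-11(✓)  100-0(✓)  100-1(✓)  1000-(✓)  1001-(✓)  101-0(✓)  101-1(✓)  1010-(✓)  1011-(✓)  110-0(✓)  110-1(✓)  1100-(✓)  1101-(✓)
size-2^2 implicants → --001  -0-01  -01-1  -011-  -10-0(✓)  -10-1(✓)  -100-(✓)  -101-(✓)  0--01  0-1-1  0-11-  01--0(✓)  01--1(✓)  01-0-(✓)  01-1-(✓)  010--(✓)  011--(✓)  1-0-0(✓)  1-0-1(✓)  1-00-(✓)  1-01-(✓)  10--0(✓)  10--1(✓)  10-0-(✓)  10-1-(✓)  100--(✓)  101--(✓)  110--(✓)
size-2^3 implicants → -10--  01---  1-0--  10---
Unchecked terms (primes): --001, -0-01, -01-1, -011-, -10--, 0--01, 0-1-1, 0-11-, 01---, 1-0--, 10---
Minterm coverage:
  m1 ⊆ --001,-0-01,0--01
  m5 ⊆ -0-01,-01-1,0--01,0-1-1
  m6 ⊆ -011-,0-11-
  m7 ⊆ -01-1,-011-,0-1-1,0-11-
  m8 ⊆ -10--,01---
  m9 ⊆ --001,-10--,0--01,01---
  m10 ⊆ -10--,01---
  m11 ⊆ -10--,01---
  m12 ⊆ 01--- [E]
  m13 ⊆ 0--01,0-1-1,01---
  m14 ⊆ 0-11-,01---
  m15 ⊆ 0-1-1,0-11-,01---
  m16 ⊆ 1-0--,10---
  m17 ⊆ --001,-0-01,1-0--,10---
  m18 ⊆ 1-0--,10---
  m19 ⊆ 1-0--,10---
  m20 ⊆ 10--- [E]
  m21 ⊆ -0-01,-01-1,10---
  m22 ⊆ -011-,10---
  m23 ⊆ -01-1,-011-,10---
  m25 ⊆ --001,-10--,1-0--
  m26 ⊆ -10--,1-0--
  m27 ⊆ -10--,1-0--
E = {01---, 10---}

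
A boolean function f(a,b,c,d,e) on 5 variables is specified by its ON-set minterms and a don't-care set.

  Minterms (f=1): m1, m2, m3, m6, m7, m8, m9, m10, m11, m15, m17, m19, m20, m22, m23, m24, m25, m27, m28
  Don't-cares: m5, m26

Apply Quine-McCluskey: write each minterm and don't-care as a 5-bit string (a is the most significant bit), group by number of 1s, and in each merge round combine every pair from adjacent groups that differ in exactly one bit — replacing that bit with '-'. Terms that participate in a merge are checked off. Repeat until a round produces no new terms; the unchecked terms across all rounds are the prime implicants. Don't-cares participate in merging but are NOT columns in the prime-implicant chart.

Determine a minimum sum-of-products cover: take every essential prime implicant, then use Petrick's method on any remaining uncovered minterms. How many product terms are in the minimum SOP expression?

6

size-2^0 implicants → 00001(✓)  00010(✓)  00011(✓)  00101(✓)  00110(✓)  00111(✓)  01000(✓)  01001(✓)  01010(✓)  01011(✓)  01111(✓)  10001(✓)  10011(✓)  10100(✓)  10110(✓)  10111(✓)  11000(✓)  11001(✓)  11010(✓)  11011(✓)  11100(✓)
size-2^1 implicants → -0001(✓)  -0011(✓)  -0110(✓)  -0111(✓)  -1000(✓)  -1001(✓)  -1010(✓)  -1011(✓)  0-001(✓)  0-010(✓)  0-011(✓)  0-111(✓)  00-01(✓)  00-10(✓)  00-11(✓)  000-1(✓)  0001-(✓)  001-1(✓)  0011-(✓)  01-11(✓)  010-0(✓)  010-1(✓)  0100-(✓)  0101-(✓)  1-001(✓)  1-011(✓)  1-100  10-11(✓)  100-1(✓)  101-0  1011-(✓)  11-00  110-0(✓)  110-1(✓)  1100-(✓)  1101-(✓)
size-2^2 implicants → --001(✓)  --011(✓)  -0-11  -00-1(✓)  -011-  -10-0(✓)  -10-1(✓)  -100-(✓)  -101-(✓)  0--11  0-0-1(✓)  0-01-  00--1  00-1-  010--(✓)  1-0-1(✓)  110--(✓)
size-2^3 implicants → --0-1  -10--
Unchecked terms (primes): --0-1, -0-11, -011-, -10--, 0--11, 0-01-, 00--1, 00-1-, 1-100, 101-0, 11-00
Minterm coverage:
  m1 ⊆ --0-1,00--1
  m2 ⊆ 0-01-,00-1-
  m3 ⊆ --0-1,-0-11,0--11,0-01-,00--1,00-1-
  m6 ⊆ -011-,00-1-
  m7 ⊆ -0-11,-011-,0--11,00--1,00-1-
  m8 ⊆ -10-- [E]
  m9 ⊆ --0-1,-10--
  m10 ⊆ -10--,0-01-
  m11 ⊆ --0-1,-10--,0--11,0-01-
  m15 ⊆ 0--11 [E]
  m17 ⊆ --0-1 [E]
  m19 ⊆ --0-1,-0-11
  m20 ⊆ 1-100,101-0
  m22 ⊆ -011-,101-0
  m23 ⊆ -0-11,-011-
  m24 ⊆ -10--,11-00
  m25 ⊆ --0-1,-10--
  m27 ⊆ --0-1,-10--
  m28 ⊆ 1-100,11-00
E = {--0-1, -10--, 0--11}
Petrick residual → -011-, 0-01-, 1-100
Cover = c'e + b'cd + bc' + a'de + a'c'd + acd'e'  |cover|=6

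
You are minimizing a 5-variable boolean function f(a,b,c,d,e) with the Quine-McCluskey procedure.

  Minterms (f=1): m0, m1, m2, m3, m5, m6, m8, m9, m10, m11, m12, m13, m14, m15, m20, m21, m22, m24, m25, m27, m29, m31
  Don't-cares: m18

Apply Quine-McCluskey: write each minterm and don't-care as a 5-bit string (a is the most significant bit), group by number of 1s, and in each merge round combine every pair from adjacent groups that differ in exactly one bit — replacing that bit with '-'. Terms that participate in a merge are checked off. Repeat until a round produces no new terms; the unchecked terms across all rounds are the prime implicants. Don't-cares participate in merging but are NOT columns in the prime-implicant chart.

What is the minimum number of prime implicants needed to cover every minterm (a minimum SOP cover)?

size-2^0 implicants → 00000(✓)  00001(✓)  00010(✓)  00011(✓)  00101(✓)  00110(✓)  01000(✓)  01001(✓)  01010(✓)  01011(✓)  01100(✓)  01101(✓)  01110(✓)  01111(✓)  10010(✓)  10100(✓)  10101(✓)  10110(✓)  11000(✓)  11001(✓)  11011(✓)  11101(✓)  11111(✓)
size-2^1 implicants → -0010(✓)  -0101(✓)  -0110(✓)  -1000(✓)  -1001(✓)  -1011(✓)  -1101(✓)  -1111(✓)  0-000(✓)  0-001(✓)  0-010(✓)  0-011(✓)  0-101(✓)  0-110(✓)  00-01(✓)  00-10(✓)  000-0(✓)  000-1(✓)  0000-(✓)  0001-(✓)  01-00(✓)  01-01(✓)  01-10(✓)  01-11(✓)  010-0(✓)  010-1(✓)  0100-(✓)  0101-(✓)  011-0(✓)  011-1(✓)  0110-(✓)  0111-(✓)  1-101(✓)  10-10(✓)  101-0  1010-  11-01(✓)  11-11(✓)  110-1(✓)  1100-(✓)  111-1(✓)
size-2^2 implicants → --101  -0-10  -1-01(✓)  -1-11(✓)  -10-1(✓)  -100-  -11-1(✓)  0--01  0--10  0-0-0(✓)  0-0-1(✓)  0-00-(✓)  0-01-(✓)  000--(✓)  01--0(✓)  01--1(✓)  01-0-(✓)  01-1-(✓)  010--(✓)  011--(✓)  11--1(✓)
size-2^3 implicants → -1--1  0-0--  01---
Unchecked terms (primes): --101, -0-10, -1--1, -100-, 0--01, 0--10, 0-0--, 01---, 101-0, 1010-
Minterm coverage:
  m0 ⊆ 0-0-- [E]
  m1 ⊆ 0--01,0-0--
  m2 ⊆ -0-10,0--10,0-0--
  m3 ⊆ 0-0-- [E]
  m5 ⊆ --101,0--01
  m6 ⊆ -0-10,0--10
  m8 ⊆ -100-,0-0--,01---
  m9 ⊆ -1--1,-100-,0--01,0-0--,01---
  m10 ⊆ 0--10,0-0--,01---
  m11 ⊆ -1--1,0-0--,01---
  m12 ⊆ 01--- [E]
  m13 ⊆ --101,-1--1,0--01,01---
  m14 ⊆ 0--10,01---
  m15 ⊆ -1--1,01---
  m20 ⊆ 101-0,1010-
  m21 ⊆ --101,1010-
  m22 ⊆ -0-10,101-0
  m24 ⊆ -100- [E]
  m25 ⊆ -1--1,-100-
  m27 ⊆ -1--1 [E]
  m29 ⊆ --101,-1--1
  m31 ⊆ -1--1 [E]
E = {-1--1, -100-, 0-0--, 01---}
Petrick residual → --101, -0-10, 101-0
Cover = cd'e + b'de' + be + bc'd' + a'c' + a'b + ab'ce'  |cover|=7

7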